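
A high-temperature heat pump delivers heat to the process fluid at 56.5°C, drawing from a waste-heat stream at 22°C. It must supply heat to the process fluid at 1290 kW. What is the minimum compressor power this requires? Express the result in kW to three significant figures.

135 kW

In absolute terms T_C = 295.15 K and T_H = 329.65 K, so ΔT = 34.50 K.
COP_Carnot = T_H/ΔT = 329.65/34.50 = 9.555.
Ẇ_min = Q̇/COP_Carnot = 1290/9.555 = 135.0 kW.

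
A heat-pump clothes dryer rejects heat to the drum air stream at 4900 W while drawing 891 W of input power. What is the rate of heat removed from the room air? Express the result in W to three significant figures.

4010 W

For a cyclic device the first law requires Q̇_H = Q̇_C + Ẇ.
Q̇_C = Q̇_H − Ẇ = 4009 W.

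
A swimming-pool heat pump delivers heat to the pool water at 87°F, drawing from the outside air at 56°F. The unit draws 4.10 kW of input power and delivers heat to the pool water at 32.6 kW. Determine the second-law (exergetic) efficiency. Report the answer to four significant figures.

COP_actual = Q̇_H/Ẇ = 32.60/4.100 = 7.951.
In absolute terms T_C = 286.48 K and T_H = 303.71 K, so ΔT = 17.22 K.
COP_Carnot = T_H/ΔT = 303.71/17.22 = 17.63.
η_II = COP_actual/COP_Carnot = 7.951/17.63 = 0.4509.

0.4509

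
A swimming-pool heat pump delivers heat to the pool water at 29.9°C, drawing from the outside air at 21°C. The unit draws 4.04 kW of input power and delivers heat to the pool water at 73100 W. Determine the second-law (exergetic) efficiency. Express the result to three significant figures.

Converting, Q̇_H = 73100 W = 73.10 kW, so COP_actual = Q̇_H/Ẇ = 73.10/4.040 = 18.09.
In absolute terms T_C = 294.15 K and T_H = 303.05 K, so ΔT = 8.900 K.
COP_Carnot = T_H/ΔT = 303.05/8.900 = 34.05.
η_II = COP_actual/COP_Carnot = 18.09/34.05 = 0.5314.

0.531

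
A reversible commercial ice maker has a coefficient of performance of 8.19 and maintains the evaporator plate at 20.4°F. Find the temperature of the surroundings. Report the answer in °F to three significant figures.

COP_R = T_C/(T_H − T_C) gives T_H − T_C = T_C/COP.
With T_C = 266.71 K, T_H = 266.71 × (1 + 1/8.19) = 299.27 K.
Converting, 299.27 K = 79.02°F.

79.0 °F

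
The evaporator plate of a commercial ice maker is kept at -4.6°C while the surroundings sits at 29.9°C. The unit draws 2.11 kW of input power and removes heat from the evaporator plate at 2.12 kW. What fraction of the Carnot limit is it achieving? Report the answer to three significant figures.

0.129

COP_actual = Q̇_C/Ẇ = 2.120/2.110 = 1.005.
In absolute terms T_C = 268.55 K and T_H = 303.05 K, so ΔT = 34.50 K.
COP_Carnot = T_C/ΔT = 268.55/34.50 = 7.784.
η_II = COP_actual/COP_Carnot = 1.005/7.784 = 0.1291.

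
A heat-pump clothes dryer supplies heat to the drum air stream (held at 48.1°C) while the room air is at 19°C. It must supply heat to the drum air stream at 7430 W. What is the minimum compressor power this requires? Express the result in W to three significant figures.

673 W

In absolute terms T_C = 292.15 K and T_H = 321.25 K, so ΔT = 29.10 K.
COP_Carnot = T_H/ΔT = 321.25/29.10 = 11.04.
Ẇ_min = Q̇/COP_Carnot = 7430/11.04 = 673.0 W.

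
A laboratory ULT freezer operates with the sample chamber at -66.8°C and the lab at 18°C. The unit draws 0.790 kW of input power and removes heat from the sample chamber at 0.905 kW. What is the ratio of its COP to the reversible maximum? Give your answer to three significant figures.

0.471

COP_actual = Q̇_C/Ẇ = 0.9050/0.7900 = 1.146.
In absolute terms T_C = 206.35 K and T_H = 291.15 K, so ΔT = 84.80 K.
COP_Carnot = T_C/ΔT = 206.35/84.80 = 2.433.
η_II = COP_actual/COP_Carnot = 1.146/2.433 = 0.4708.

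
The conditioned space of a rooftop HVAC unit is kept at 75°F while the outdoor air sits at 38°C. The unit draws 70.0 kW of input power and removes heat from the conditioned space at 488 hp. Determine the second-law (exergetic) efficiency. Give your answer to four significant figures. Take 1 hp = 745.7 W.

Converting, Q̇_C = 488.0 hp = 363.9 kW, so COP_actual = Q̇_C/Ẇ = 363.9/70.00 = 5.199.
In absolute terms T_C = 297.04 K and T_H = 311.15 K, so ΔT = 14.11 K.
COP_Carnot = T_C/ΔT = 297.04/14.11 = 21.05.
η_II = COP_actual/COP_Carnot = 5.199/21.05 = 0.2470.

0.2470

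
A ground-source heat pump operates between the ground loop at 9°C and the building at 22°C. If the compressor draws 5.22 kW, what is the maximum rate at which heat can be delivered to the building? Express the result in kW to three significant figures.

119 kW

In absolute terms T_C = 282.15 K and T_H = 295.15 K, so ΔT = 13.00 K.
COP_Carnot = T_H/ΔT = 295.15/13.00 = 22.70.
Q̇_max = COP_Carnot × Ẇ = 22.70 × 5.220 kW = 118.5 kW.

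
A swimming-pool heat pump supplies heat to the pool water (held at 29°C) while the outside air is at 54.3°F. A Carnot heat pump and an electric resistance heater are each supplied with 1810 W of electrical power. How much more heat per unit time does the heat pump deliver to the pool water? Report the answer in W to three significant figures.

31100 W

In absolute terms T_C = 285.54 K and T_H = 302.15 K, so ΔT = 16.61 K.
COP_Carnot = T_H/ΔT = 302.15/16.61 = 18.19.
The heat pump delivers Q̇_H = COP × Ẇ = 32920 W; the resistance heater delivers Ẇ = 1810 W.
Extra = (COP − 1)·Ẇ = 31110 W.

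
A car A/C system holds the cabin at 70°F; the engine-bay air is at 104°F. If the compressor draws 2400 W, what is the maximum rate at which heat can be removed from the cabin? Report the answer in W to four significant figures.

In absolute terms T_C = 294.26 K and T_H = 313.15 K, so ΔT = 18.89 K.
COP_Carnot = T_C/ΔT = 294.26/18.89 = 15.58.
Q̇_max = COP_Carnot × Ẇ = 15.58 × 2400 W = 37390 W.

37390 W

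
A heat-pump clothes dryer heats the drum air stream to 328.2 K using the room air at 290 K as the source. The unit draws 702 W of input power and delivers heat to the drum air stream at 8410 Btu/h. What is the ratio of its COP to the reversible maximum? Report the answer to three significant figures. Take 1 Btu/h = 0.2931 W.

Converting, Q̇_H = 8410 Btu/h = 2465 W, so COP_actual = Q̇_H/Ẇ = 2465/702.0 = 3.511.
The reservoir spacing is ΔT = 328.2 − 290 = 38.20 K.
COP_Carnot = T_H/ΔT = 328.20/38.20 = 8.592.
η_II = COP_actual/COP_Carnot = 3.511/8.592 = 0.4087.

0.409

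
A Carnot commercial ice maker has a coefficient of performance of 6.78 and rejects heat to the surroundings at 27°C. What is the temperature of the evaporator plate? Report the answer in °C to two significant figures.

For a Carnot refrigerator COP_R = T_C/(T_H − T_C), so T_C = COP·T_H/(1 + COP).
With T_H = 300.15 K, T_C = 6.78 × 300.15/7.780 = 261.57 K.
Converting, 261.57 K = -11.58°C.

-12 °C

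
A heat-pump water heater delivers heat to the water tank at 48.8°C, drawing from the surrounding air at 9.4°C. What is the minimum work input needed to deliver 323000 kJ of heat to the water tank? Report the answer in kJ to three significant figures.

39500 kJ

In absolute terms T_C = 282.55 K and T_H = 321.95 K, so ΔT = 39.40 K.
The reversible limit is COP_HP = T_H/ΔT = 8.171, so W_min = Q_H/COP = Q_H·ΔT/T_H.
W_min = 323000 × 39.40/321.95 = 39530 kJ.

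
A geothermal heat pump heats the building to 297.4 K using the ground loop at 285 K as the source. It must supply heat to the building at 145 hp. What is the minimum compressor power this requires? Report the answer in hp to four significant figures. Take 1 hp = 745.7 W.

6.046 hp

The reservoir spacing is ΔT = 297.4 − 285 = 12.40 K.
COP_Carnot = T_H/ΔT = 297.40/12.40 = 23.98.
Ẇ_min = Q̇/COP_Carnot = 145.0/23.98 = 6.046 hp.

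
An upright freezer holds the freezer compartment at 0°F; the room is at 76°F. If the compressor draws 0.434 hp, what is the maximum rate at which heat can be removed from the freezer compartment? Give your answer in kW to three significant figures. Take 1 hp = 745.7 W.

1.96 kW

In absolute terms T_C = 255.37 K and T_H = 297.59 K, so ΔT = 42.22 K.
COP_Carnot = T_C/ΔT = 255.37/42.22 = 6.048.
Q̇_max = COP_Carnot × Ẇ = 6.048 × 0.4340 hp = 2.625 hp = 1.957 kW.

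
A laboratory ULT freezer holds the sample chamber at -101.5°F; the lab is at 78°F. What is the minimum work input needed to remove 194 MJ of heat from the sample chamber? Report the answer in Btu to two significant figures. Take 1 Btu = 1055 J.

92000 Btu

In absolute terms T_C = 198.98 K and T_H = 298.71 K, so ΔT = 99.72 K.
The reversible limit is COP_R = T_C/ΔT = 1.995, so W_min = Q_C/COP = Q_C·ΔT/T_C.
W_min = 194.0 × 99.72/198.98 = 97.22 MJ = 92160 Btu.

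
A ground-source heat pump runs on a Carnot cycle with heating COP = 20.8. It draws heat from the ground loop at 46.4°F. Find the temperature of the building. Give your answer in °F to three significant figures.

72.0 °F

COP_HP = T_H/(T_H − T_C) rearranges to T_H = COP·T_C/(COP − 1).
With T_C = 281.15 K, T_H = 20.8 × 281.15/19.80 = 295.35 K.
Converting, 295.35 K = 71.96°F.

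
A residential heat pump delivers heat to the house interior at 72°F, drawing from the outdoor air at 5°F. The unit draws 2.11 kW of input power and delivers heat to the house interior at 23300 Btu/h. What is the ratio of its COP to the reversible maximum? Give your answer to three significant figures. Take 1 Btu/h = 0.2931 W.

Converting, Q̇_H = 23300 Btu/h = 6.829 kW, so COP_actual = Q̇_H/Ẇ = 6.829/2.110 = 3.237.
In absolute terms T_C = 258.15 K and T_H = 295.37 K, so ΔT = 37.22 K.
COP_Carnot = T_H/ΔT = 295.37/37.22 = 7.935.
η_II = COP_actual/COP_Carnot = 3.237/7.935 = 0.4079.

0.408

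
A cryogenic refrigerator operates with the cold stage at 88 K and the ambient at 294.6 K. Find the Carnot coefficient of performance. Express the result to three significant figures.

0.426

The reservoir spacing is ΔT = 294.6 − 88 = 206.6 K.
For a reversible cycle, COP_Carnot = T_C/ΔT = 88.00/206.6 = 0.4259.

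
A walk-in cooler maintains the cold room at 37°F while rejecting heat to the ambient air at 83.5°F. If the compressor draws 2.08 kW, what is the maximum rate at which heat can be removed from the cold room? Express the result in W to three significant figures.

22200 W

In absolute terms T_C = 275.93 K and T_H = 301.76 K, so ΔT = 25.83 K.
COP_Carnot = T_C/ΔT = 275.93/25.83 = 10.68.
Q̇_max = COP_Carnot × Ẇ = 10.68 × 2.080 kW = 22.22 kW = 22220 W.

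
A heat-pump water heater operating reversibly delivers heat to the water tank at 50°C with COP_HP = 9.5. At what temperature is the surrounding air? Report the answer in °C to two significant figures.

COP_HP = T_H/(T_H − T_C) gives T_H − T_C = T_H/COP.
With T_H = 323.15 K, T_C = 323.15 × (1 − 1/9.5) = 289.13 K.
Converting, 289.13 K = 15.98°C.

16 °C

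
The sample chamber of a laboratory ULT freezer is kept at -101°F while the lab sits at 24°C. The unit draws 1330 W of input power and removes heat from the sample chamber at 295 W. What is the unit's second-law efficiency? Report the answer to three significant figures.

0.109

COP_actual = Q̇_C/Ẇ = 295.0/1330 = 0.2218.
In absolute terms T_C = 199.26 K and T_H = 297.15 K, so ΔT = 97.89 K.
COP_Carnot = T_C/ΔT = 199.26/97.89 = 2.036.
η_II = COP_actual/COP_Carnot = 0.2218/2.036 = 0.1090.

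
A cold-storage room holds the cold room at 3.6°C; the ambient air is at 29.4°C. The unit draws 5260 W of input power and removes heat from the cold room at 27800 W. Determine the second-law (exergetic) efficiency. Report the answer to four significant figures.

COP_actual = Q̇_C/Ẇ = 27800/5260 = 5.285.
In absolute terms T_C = 276.75 K and T_H = 302.55 K, so ΔT = 25.80 K.
COP_Carnot = T_C/ΔT = 276.75/25.80 = 10.73.
η_II = COP_actual/COP_Carnot = 5.285/10.73 = 0.4927.

0.4927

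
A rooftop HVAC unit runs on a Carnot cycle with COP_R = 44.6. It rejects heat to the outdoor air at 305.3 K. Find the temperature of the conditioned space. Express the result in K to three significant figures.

299 K

For a Carnot refrigerator COP_R = T_C/(T_H − T_C), so T_C = COP·T_H/(1 + COP).
With T_H = 305.30 K, T_C = 44.6 × 305.30/45.60 = 298.60 K.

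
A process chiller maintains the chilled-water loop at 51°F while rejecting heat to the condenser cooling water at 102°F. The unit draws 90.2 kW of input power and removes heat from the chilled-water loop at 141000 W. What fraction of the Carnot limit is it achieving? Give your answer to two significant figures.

Converting, Q̇_C = 141000 W = 141.0 kW, so COP_actual = Q̇_C/Ẇ = 141.0/90.20 = 1.563.
In absolute terms T_C = 283.71 K and T_H = 312.04 K, so ΔT = 28.33 K.
COP_Carnot = T_C/ΔT = 283.71/28.33 = 10.01.
η_II = COP_actual/COP_Carnot = 1.563/10.01 = 0.1561.

0.16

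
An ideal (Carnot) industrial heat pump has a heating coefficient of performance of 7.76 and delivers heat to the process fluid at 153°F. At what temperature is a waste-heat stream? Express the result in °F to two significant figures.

COP_HP = T_H/(T_H − T_C) gives T_H − T_C = T_H/COP.
With T_H = 340.37 K, T_C = 340.37 × (1 − 1/7.76) = 296.51 K.
Converting, 296.51 K = 74.05°F.

74 °F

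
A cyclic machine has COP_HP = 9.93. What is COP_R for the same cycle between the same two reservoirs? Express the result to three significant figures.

Since Q_H = Q_C + W for any cycle, COP_R = Q_C/W = Q_H/W − 1.
COP_R = 9.93 − 1 = 8.93.

8.93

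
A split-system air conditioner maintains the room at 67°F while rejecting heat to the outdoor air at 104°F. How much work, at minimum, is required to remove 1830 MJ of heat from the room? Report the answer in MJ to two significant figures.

130 MJ

In absolute terms T_C = 292.59 K and T_H = 313.15 K, so ΔT = 20.56 K.
The reversible limit is COP_R = T_C/ΔT = 14.23, so W_min = Q_C/COP = Q_C·ΔT/T_C.
W_min = 1830 × 20.56/292.59 = 128.6 MJ.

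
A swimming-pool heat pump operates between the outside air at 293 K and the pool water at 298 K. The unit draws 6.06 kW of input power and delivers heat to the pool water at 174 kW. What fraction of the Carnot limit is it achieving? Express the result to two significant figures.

COP_actual = Q̇_H/Ẇ = 174.0/6.060 = 28.71.
The reservoir spacing is ΔT = 298 − 293 = 5.000 K.
COP_Carnot = T_H/ΔT = 298.00/5.000 = 59.60.
η_II = COP_actual/COP_Carnot = 28.71/59.60 = 0.4818.

0.48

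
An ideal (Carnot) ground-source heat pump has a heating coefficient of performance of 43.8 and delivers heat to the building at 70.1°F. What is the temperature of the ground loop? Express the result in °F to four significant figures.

COP_HP = T_H/(T_H − T_C) gives T_H − T_C = T_H/COP.
With T_H = 294.32 K, T_C = 294.32 × (1 − 1/43.8) = 287.60 K.
Converting, 287.60 K = 58.00°F.

58.00 °F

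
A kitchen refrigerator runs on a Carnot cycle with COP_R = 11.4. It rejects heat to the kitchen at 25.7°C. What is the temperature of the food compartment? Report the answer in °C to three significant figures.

For a Carnot refrigerator COP_R = T_C/(T_H − T_C), so T_C = COP·T_H/(1 + COP).
With T_H = 298.85 K, T_C = 11.4 × 298.85/12.40 = 274.75 K.
Converting, 274.75 K = 1.60°C.

1.60 °C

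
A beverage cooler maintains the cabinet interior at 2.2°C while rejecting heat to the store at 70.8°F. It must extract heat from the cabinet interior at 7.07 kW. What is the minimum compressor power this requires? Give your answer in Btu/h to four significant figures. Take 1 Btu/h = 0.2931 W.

1696 Btu/h

In absolute terms T_C = 275.35 K and T_H = 294.71 K, so ΔT = 19.36 K.
COP_Carnot = T_C/ΔT = 275.35/19.36 = 14.23.
Ẇ_min = Q̇/COP_Carnot = 7.070/14.23 = 0.4970 kW = 1696 Btu/h.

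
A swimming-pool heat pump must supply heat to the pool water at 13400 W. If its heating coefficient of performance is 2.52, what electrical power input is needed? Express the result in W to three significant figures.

Ẇ = Q̇_H/COP_HP = 13400/2.52 = 5317 W.

5320 W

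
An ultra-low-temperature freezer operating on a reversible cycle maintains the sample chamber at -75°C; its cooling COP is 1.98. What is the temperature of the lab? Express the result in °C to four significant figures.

COP_R = T_C/(T_H − T_C) gives T_H − T_C = T_C/COP.
With T_C = 198.15 K, T_H = 198.15 × (1 + 1/1.98) = 298.23 K.
Converting, 298.23 K = 25.08°C.

25.08 °C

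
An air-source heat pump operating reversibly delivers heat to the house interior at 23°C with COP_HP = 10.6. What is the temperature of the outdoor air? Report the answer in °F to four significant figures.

23.11 °F

COP_HP = T_H/(T_H − T_C) gives T_H − T_C = T_H/COP.
With T_H = 296.15 K, T_C = 296.15 × (1 − 1/10.6) = 268.21 K.
Converting, 268.21 K = 23.11°F.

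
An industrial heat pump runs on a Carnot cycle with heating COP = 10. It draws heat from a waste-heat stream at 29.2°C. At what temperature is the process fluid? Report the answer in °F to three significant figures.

145 °F

COP_HP = T_H/(T_H − T_C) rearranges to T_H = COP·T_C/(COP − 1).
With T_C = 302.35 K, T_H = 10 × 302.35/9.000 = 335.94 K.
Converting, 335.94 K = 145.03°F.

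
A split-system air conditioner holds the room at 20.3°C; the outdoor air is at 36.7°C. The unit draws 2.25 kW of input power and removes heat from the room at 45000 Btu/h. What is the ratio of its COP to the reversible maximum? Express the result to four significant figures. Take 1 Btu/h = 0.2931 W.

Converting, Q̇_C = 45000 Btu/h = 13.19 kW, so COP_actual = Q̇_C/Ẇ = 13.19/2.250 = 5.862.
In absolute terms T_C = 293.45 K and T_H = 309.85 K, so ΔT = 16.40 K.
COP_Carnot = T_C/ΔT = 293.45/16.40 = 17.89.
η_II = COP_actual/COP_Carnot = 5.862/17.89 = 0.3276.

0.3276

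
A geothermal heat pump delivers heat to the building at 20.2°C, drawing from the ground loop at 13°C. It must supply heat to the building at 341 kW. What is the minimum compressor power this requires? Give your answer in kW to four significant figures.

8.370 kW

In absolute terms T_C = 286.15 K and T_H = 293.35 K, so ΔT = 7.200 K.
COP_Carnot = T_H/ΔT = 293.35/7.200 = 40.74.
Ẇ_min = Q̇/COP_Carnot = 341.0/40.74 = 8.370 kW.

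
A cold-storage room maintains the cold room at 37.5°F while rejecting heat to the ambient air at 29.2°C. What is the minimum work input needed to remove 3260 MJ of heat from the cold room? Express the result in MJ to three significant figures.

309 MJ

In absolute terms T_C = 276.21 K and T_H = 302.35 K, so ΔT = 26.14 K.
The reversible limit is COP_R = T_C/ΔT = 10.56, so W_min = Q_C/COP = Q_C·ΔT/T_C.
W_min = 3260 × 26.14/276.21 = 308.6 MJ.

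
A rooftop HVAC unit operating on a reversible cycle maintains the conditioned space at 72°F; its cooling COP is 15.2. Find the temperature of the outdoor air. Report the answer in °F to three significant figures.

COP_R = T_C/(T_H − T_C) gives T_H − T_C = T_C/COP.
With T_C = 295.37 K, T_H = 295.37 × (1 + 1/15.2) = 314.80 K.
Converting, 314.80 K = 106.98°F.

107 °F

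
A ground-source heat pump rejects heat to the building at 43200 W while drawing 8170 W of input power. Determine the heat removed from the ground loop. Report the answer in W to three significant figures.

35000 W

For a cyclic device the first law requires Q̇_H = Q̇_C + Ẇ.
Q̇_C = Q̇_H − Ẇ = 35030 W.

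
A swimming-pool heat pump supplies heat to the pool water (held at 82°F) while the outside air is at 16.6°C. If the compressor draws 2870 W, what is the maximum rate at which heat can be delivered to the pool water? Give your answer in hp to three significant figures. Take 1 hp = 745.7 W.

104 hp

In absolute terms T_C = 289.75 K and T_H = 300.93 K, so ΔT = 11.18 K.
COP_Carnot = T_H/ΔT = 300.93/11.18 = 26.92.
Q̇_max = COP_Carnot × Ẇ = 26.92 × 2870 W = 77270 W = 103.6 hp.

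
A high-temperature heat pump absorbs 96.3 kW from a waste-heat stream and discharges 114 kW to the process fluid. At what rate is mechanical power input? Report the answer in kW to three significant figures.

For a cyclic device the first law requires Q̇_H = Q̇_C + Ẇ.
Ẇ = Q̇_H − Q̇_C = 17.70 kW.

17.7 kW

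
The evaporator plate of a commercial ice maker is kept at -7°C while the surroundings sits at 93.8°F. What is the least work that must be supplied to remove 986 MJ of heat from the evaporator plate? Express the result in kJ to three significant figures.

In absolute terms T_C = 266.15 K and T_H = 307.48 K, so ΔT = 41.33 K.
The reversible limit is COP_R = T_C/ΔT = 6.439, so W_min = Q_C/COP = Q_C·ΔT/T_C.
W_min = 986.0 × 41.33/266.15 = 153.1 MJ = 153100 kJ.

153000 kJ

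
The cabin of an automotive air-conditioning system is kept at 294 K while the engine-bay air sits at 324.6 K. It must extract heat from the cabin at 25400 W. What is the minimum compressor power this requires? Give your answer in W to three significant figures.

The reservoir spacing is ΔT = 324.6 − 294 = 30.60 K.
COP_Carnot = T_C/ΔT = 294.00/30.60 = 9.608.
Ẇ_min = Q̇/COP_Carnot = 25400/9.608 = 2644 W.

2640 W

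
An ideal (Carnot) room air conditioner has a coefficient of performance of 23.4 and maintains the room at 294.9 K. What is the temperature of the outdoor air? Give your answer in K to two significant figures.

310 K

COP_R = T_C/(T_H − T_C) gives T_H − T_C = T_C/COP.
With T_C = 294.90 K, T_H = 294.90 × (1 + 1/23.4) = 307.50 K.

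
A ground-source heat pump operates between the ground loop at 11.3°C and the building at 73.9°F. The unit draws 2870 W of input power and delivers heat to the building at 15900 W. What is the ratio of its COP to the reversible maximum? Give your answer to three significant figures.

COP_actual = Q̇_H/Ẇ = 15900/2870 = 5.540.
In absolute terms T_C = 284.45 K and T_H = 296.43 K, so ΔT = 11.98 K.
COP_Carnot = T_H/ΔT = 296.43/11.98 = 24.75.
η_II = COP_actual/COP_Carnot = 5.540/24.75 = 0.2239.

0.224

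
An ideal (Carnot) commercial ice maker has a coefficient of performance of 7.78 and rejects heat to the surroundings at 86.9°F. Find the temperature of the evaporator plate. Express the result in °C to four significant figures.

For a Carnot refrigerator COP_R = T_C/(T_H − T_C), so T_C = COP·T_H/(1 + COP).
With T_H = 303.65 K, T_C = 7.78 × 303.65/8.780 = 269.07 K.
Converting, 269.07 K = -4.08°C.

-4.084 °C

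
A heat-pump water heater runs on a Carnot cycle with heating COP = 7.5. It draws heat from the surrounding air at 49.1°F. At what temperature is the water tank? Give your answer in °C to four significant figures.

COP_HP = T_H/(T_H − T_C) rearranges to T_H = COP·T_C/(COP − 1).
With T_C = 282.65 K, T_H = 7.5 × 282.65/6.500 = 326.13 K.
Converting, 326.13 K = 52.98°C.

52.98 °C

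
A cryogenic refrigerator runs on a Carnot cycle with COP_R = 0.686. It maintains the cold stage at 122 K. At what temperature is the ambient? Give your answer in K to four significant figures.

COP_R = T_C/(T_H − T_C) gives T_H − T_C = T_C/COP.
With T_C = 122.00 K, T_H = 122.00 × (1 + 1/0.686) = 299.84 K.

299.8 K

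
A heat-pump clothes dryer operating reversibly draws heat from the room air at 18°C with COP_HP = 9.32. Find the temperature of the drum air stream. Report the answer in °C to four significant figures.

COP_HP = T_H/(T_H − T_C) rearranges to T_H = COP·T_C/(COP − 1).
With T_C = 291.15 K, T_H = 9.32 × 291.15/8.320 = 326.14 K.
Converting, 326.14 K = 52.99°C.

52.99 °C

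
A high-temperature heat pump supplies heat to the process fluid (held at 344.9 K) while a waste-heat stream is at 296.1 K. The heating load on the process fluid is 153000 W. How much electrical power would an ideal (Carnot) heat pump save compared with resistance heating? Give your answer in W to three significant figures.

The reservoir spacing is ΔT = 344.9 − 296.1 = 48.80 K.
COP_Carnot = T_H/ΔT = 344.90/48.80 = 7.068.
Resistance heating needs Ẇ_res = Q̇_H = 153000 W; the reversible heat pump needs only Ẇ_hp = Q̇_H/COP = 21650 W.
Saving = 153000 − 21650 = 131400 W.

131000 W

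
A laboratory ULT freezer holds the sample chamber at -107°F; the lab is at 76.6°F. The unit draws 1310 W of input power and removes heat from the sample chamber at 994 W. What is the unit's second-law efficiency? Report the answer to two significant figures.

COP_actual = Q̇_C/Ẇ = 994.0/1310 = 0.7588.
In absolute terms T_C = 195.93 K and T_H = 297.93 K, so ΔT = 102.0 K.
COP_Carnot = T_C/ΔT = 195.93/102.0 = 1.921.
η_II = COP_actual/COP_Carnot = 0.7588/1.921 = 0.3950.

0.40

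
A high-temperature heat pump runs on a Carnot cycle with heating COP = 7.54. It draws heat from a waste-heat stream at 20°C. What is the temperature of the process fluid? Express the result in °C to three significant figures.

COP_HP = T_H/(T_H − T_C) rearranges to T_H = COP·T_C/(COP − 1).
With T_C = 293.15 K, T_H = 7.54 × 293.15/6.540 = 337.97 K.
Converting, 337.97 K = 64.82°C.

64.8 °C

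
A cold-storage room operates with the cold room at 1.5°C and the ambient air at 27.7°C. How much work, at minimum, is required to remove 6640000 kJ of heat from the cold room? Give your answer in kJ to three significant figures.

In absolute terms T_C = 274.65 K and T_H = 300.85 K, so ΔT = 26.20 K.
The reversible limit is COP_R = T_C/ΔT = 10.48, so W_min = Q_C/COP = Q_C·ΔT/T_C.
W_min = 6640000 × 26.20/274.65 = 633400 kJ.

633000 kJ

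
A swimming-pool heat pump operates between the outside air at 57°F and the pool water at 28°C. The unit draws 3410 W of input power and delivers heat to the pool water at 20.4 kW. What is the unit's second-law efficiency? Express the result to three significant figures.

Converting, Q̇_H = 20.40 kW = 20400 W, so COP_actual = Q̇_H/Ẇ = 20400/3410 = 5.982.
In absolute terms T_C = 287.04 K and T_H = 301.15 K, so ΔT = 14.11 K.
COP_Carnot = T_H/ΔT = 301.15/14.11 = 21.34.
η_II = COP_actual/COP_Carnot = 5.982/21.34 = 0.2803.

0.280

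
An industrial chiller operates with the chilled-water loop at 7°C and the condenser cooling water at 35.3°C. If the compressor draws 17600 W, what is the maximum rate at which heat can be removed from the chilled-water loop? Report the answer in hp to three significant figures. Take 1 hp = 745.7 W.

In absolute terms T_C = 280.15 K and T_H = 308.45 K, so ΔT = 28.30 K.
COP_Carnot = T_C/ΔT = 280.15/28.30 = 9.899.
Q̇_max = COP_Carnot × Ẇ = 9.899 × 17600 W = 174200 W = 233.6 hp.

234 hp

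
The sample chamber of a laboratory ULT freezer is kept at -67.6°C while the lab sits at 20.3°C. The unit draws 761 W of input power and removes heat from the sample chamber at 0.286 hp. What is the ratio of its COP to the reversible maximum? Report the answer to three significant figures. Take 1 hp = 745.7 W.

Converting, Q̇_C = 0.2860 hp = 213.3 W, so COP_actual = Q̇_C/Ẇ = 213.3/761.0 = 0.2802.
In absolute terms T_C = 205.55 K and T_H = 293.45 K, so ΔT = 87.90 K.
COP_Carnot = T_C/ΔT = 205.55/87.90 = 2.338.
η_II = COP_actual/COP_Carnot = 0.2802/2.338 = 0.1198.

0.120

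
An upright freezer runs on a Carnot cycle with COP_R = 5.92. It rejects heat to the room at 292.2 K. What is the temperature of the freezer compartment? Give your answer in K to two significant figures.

For a Carnot refrigerator COP_R = T_C/(T_H − T_C), so T_C = COP·T_H/(1 + COP).
With T_H = 292.20 K, T_C = 5.92 × 292.20/6.920 = 249.97 K.

250 K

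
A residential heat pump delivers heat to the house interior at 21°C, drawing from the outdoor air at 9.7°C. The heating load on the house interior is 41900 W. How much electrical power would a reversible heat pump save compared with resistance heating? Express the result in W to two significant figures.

In absolute terms T_C = 282.85 K and T_H = 294.15 K, so ΔT = 11.30 K.
COP_Carnot = T_H/ΔT = 294.15/11.30 = 26.03.
Resistance heating needs Ẇ_res = Q̇_H = 41900 W; the reversible heat pump needs only Ẇ_hp = Q̇_H/COP = 1610 W.
Saving = 41900 − 1610 = 40290 W.

40000 W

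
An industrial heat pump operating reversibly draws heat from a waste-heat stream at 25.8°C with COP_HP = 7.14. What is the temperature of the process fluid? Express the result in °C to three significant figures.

COP_HP = T_H/(T_H − T_C) rearranges to T_H = COP·T_C/(COP − 1).
With T_C = 298.95 K, T_H = 7.14 × 298.95/6.140 = 347.64 K.
Converting, 347.64 K = 74.49°C.

74.5 °C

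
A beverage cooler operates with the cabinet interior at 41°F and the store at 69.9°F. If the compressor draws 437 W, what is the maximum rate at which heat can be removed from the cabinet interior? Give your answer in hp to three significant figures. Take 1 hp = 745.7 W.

In absolute terms T_C = 278.15 K and T_H = 294.21 K, so ΔT = 16.06 K.
COP_Carnot = T_C/ΔT = 278.15/16.06 = 17.32.
Q̇_max = COP_Carnot × Ẇ = 17.32 × 437.0 W = 7571 W = 10.15 hp.

10.2 hp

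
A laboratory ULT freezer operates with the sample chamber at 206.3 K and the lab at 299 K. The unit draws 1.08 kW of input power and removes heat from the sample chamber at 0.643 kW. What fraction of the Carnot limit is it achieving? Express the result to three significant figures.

0.268

COP_actual = Q̇_C/Ẇ = 0.6430/1.080 = 0.5954.
The reservoir spacing is ΔT = 299 − 206.3 = 92.70 K.
COP_Carnot = T_C/ΔT = 206.30/92.70 = 2.225.
η_II = COP_actual/COP_Carnot = 0.5954/2.225 = 0.2675.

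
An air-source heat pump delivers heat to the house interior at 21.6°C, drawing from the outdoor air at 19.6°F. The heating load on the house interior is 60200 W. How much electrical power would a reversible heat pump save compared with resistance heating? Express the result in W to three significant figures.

In absolute terms T_C = 266.26 K and T_H = 294.75 K, so ΔT = 28.49 K.
COP_Carnot = T_H/ΔT = 294.75/28.49 = 10.35.
Resistance heating needs Ẇ_res = Q̇_H = 60200 W; the reversible heat pump needs only Ẇ_hp = Q̇_H/COP = 5819 W.
Saving = 60200 − 5819 = 54380 W.

54400 W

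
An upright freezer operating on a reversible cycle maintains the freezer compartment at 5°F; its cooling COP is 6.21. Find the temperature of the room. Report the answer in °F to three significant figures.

79.8 °F

COP_R = T_C/(T_H − T_C) gives T_H − T_C = T_C/COP.
With T_C = 258.15 K, T_H = 258.15 × (1 + 1/6.21) = 299.72 K.
Converting, 299.72 K = 79.83°F.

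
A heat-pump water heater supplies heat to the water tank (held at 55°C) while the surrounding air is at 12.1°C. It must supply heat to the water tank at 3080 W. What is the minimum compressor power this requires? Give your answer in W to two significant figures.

In absolute terms T_C = 285.25 K and T_H = 328.15 K, so ΔT = 42.90 K.
COP_Carnot = T_H/ΔT = 328.15/42.90 = 7.649.
Ẇ_min = Q̇/COP_Carnot = 3080/7.649 = 402.7 W.

400 W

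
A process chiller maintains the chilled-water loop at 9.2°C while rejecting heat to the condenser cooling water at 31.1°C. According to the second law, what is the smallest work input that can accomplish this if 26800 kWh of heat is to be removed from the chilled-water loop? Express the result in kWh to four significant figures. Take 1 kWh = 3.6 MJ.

In absolute terms T_C = 282.35 K and T_H = 304.25 K, so ΔT = 21.90 K.
The reversible limit is COP_R = T_C/ΔT = 12.89, so W_min = Q_C/COP = Q_C·ΔT/T_C.
W_min = 26800 × 21.90/282.35 = 2079 kWh.

2079 kWh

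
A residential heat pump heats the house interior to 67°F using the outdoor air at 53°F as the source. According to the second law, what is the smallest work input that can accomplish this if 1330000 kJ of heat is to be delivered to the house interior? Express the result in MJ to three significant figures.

In absolute terms T_C = 284.82 K and T_H = 292.59 K, so ΔT = 7.778 K.
The reversible limit is COP_HP = T_H/ΔT = 37.62, so W_min = Q_H/COP = Q_H·ΔT/T_H.
W_min = 1330000 × 7.778/292.59 = 35350 kJ = 35.35 MJ.

35.4 MJ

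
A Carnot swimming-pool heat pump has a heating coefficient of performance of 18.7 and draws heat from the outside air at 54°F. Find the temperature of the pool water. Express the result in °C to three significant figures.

28.3 °C

COP_HP = T_H/(T_H − T_C) rearranges to T_H = COP·T_C/(COP − 1).
With T_C = 285.37 K, T_H = 18.7 × 285.37/17.70 = 301.49 K.
Converting, 301.49 K = 28.34°C.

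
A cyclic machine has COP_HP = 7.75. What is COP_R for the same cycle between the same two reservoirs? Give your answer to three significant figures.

6.75

Since Q_H = Q_C + W for any cycle, COP_R = Q_C/W = Q_H/W − 1.
COP_R = 7.75 − 1 = 6.75.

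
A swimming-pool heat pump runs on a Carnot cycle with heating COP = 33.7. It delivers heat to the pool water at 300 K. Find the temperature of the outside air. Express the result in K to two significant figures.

COP_HP = T_H/(T_H − T_C) gives T_H − T_C = T_H/COP.
With T_H = 300.00 K, T_C = 300.00 × (1 − 1/33.7) = 291.10 K.

290 K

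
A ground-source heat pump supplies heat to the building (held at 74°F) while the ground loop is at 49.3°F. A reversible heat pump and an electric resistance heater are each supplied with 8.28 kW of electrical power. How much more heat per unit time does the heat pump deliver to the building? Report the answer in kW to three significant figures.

In absolute terms T_C = 282.76 K and T_H = 296.48 K, so ΔT = 13.72 K.
COP_Carnot = T_H/ΔT = 296.48/13.72 = 21.61.
The heat pump delivers Q̇_H = COP × Ẇ = 178.9 kW; the resistance heater delivers Ẇ = 8.280 kW.
Extra = (COP − 1)·Ẇ = 170.6 kW.

171 kW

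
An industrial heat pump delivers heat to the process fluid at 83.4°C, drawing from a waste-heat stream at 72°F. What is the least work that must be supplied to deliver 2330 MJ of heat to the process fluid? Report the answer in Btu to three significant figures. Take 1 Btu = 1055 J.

In absolute terms T_C = 295.37 K and T_H = 356.55 K, so ΔT = 61.18 K.
The reversible limit is COP_HP = T_H/ΔT = 5.828, so W_min = Q_H/COP = Q_H·ΔT/T_H.
W_min = 2330 × 61.18/356.55 = 399.8 MJ = 378900 Btu.

379000 Btu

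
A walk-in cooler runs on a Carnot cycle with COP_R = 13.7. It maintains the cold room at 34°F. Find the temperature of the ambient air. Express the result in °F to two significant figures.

70 °F

COP_R = T_C/(T_H − T_C) gives T_H − T_C = T_C/COP.
With T_C = 274.26 K, T_H = 274.26 × (1 + 1/13.7) = 294.28 K.
Converting, 294.28 K = 70.03°F.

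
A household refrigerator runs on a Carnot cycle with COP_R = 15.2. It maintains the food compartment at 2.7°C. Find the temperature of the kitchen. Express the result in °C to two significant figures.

21 °C

COP_R = T_C/(T_H − T_C) gives T_H − T_C = T_C/COP.
With T_C = 275.85 K, T_H = 275.85 × (1 + 1/15.2) = 294.00 K.
Converting, 294.00 K = 20.85°C.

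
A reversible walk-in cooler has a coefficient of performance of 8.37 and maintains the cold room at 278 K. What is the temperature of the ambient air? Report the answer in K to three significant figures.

311 K

COP_R = T_C/(T_H − T_C) gives T_H − T_C = T_C/COP.
With T_C = 278.00 K, T_H = 278.00 × (1 + 1/8.37) = 311.21 K.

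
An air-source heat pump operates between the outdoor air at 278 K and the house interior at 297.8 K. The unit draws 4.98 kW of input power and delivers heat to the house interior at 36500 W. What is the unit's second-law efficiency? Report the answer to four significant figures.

Converting, Q̇_H = 36500 W = 36.50 kW, so COP_actual = Q̇_H/Ẇ = 36.50/4.980 = 7.329.
The reservoir spacing is ΔT = 297.8 − 278 = 19.80 K.
COP_Carnot = T_H/ΔT = 297.80/19.80 = 15.04.
η_II = COP_actual/COP_Carnot = 7.329/15.04 = 0.4873.

0.4873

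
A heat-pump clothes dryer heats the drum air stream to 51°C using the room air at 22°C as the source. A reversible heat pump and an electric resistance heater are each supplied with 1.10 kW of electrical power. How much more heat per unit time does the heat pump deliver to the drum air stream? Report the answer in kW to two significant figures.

11 kW

In absolute terms T_C = 295.15 K and T_H = 324.15 K, so ΔT = 29.00 K.
COP_Carnot = T_H/ΔT = 324.15/29.00 = 11.18.
The heat pump delivers Q̇_H = COP × Ẇ = 12.30 kW; the resistance heater delivers Ẇ = 1.100 kW.
Extra = (COP − 1)·Ẇ = 11.20 kW.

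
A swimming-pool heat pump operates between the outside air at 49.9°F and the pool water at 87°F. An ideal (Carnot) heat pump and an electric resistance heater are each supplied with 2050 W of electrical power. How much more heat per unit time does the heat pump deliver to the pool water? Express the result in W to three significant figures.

In absolute terms T_C = 283.09 K and T_H = 303.71 K, so ΔT = 20.61 K.
COP_Carnot = T_H/ΔT = 303.71/20.61 = 14.74.
The heat pump delivers Q̇_H = COP × Ẇ = 30210 W; the resistance heater delivers Ẇ = 2050 W.
Extra = (COP − 1)·Ẇ = 28160 W.

28200 W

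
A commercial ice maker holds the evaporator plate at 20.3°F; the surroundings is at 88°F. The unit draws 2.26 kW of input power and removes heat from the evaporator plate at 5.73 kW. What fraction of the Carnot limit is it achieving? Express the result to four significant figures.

0.3576

COP_actual = Q̇_C/Ẇ = 5.730/2.260 = 2.535.
In absolute terms T_C = 266.65 K and T_H = 304.26 K, so ΔT = 37.61 K.
COP_Carnot = T_C/ΔT = 266.65/37.61 = 7.090.
η_II = COP_actual/COP_Carnot = 2.535/7.090 = 0.3576.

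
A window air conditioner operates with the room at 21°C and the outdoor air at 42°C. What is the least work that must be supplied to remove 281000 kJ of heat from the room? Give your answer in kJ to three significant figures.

In absolute terms T_C = 294.15 K and T_H = 315.15 K, so ΔT = 21.00 K.
The reversible limit is COP_R = T_C/ΔT = 14.01, so W_min = Q_C/COP = Q_C·ΔT/T_C.
W_min = 281000 × 21.00/294.15 = 20060 kJ.

20100 kJ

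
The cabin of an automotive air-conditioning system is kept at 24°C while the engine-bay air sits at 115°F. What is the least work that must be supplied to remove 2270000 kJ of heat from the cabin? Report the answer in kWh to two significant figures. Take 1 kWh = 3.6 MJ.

47 kWh

In absolute terms T_C = 297.15 K and T_H = 319.26 K, so ΔT = 22.11 K.
The reversible limit is COP_R = T_C/ΔT = 13.44, so W_min = Q_C/COP = Q_C·ΔT/T_C.
W_min = 2270000 × 22.11/297.15 = 168900 kJ = 46.92 kWh.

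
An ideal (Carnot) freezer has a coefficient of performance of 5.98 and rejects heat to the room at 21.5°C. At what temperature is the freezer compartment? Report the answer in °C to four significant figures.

-20.71 °C

For a Carnot refrigerator COP_R = T_C/(T_H − T_C), so T_C = COP·T_H/(1 + COP).
With T_H = 294.65 K, T_C = 5.98 × 294.65/6.980 = 252.44 K.
Converting, 252.44 K = -20.71°C.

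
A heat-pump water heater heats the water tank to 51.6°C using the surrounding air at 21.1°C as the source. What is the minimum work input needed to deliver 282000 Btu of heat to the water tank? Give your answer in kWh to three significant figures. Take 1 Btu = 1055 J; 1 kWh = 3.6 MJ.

In absolute terms T_C = 294.25 K and T_H = 324.75 K, so ΔT = 30.50 K.
The reversible limit is COP_HP = T_H/ΔT = 10.65, so W_min = Q_H/COP = Q_H·ΔT/T_H.
W_min = 282000 × 30.50/324.75 = 26480 Btu = 7.762 kWh.

7.76 kWh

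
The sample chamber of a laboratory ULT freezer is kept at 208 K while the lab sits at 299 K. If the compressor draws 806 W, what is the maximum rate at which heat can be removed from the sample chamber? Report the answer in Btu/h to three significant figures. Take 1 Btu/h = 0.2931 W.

The reservoir spacing is ΔT = 299 − 208 = 91.00 K.
COP_Carnot = T_C/ΔT = 208.00/91.00 = 2.286.
Q̇_max = COP_Carnot × Ẇ = 2.286 × 806.0 W = 1842 W = 6286 Btu/h.

6290 Btu/h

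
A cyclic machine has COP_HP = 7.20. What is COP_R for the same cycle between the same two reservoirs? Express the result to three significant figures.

Since Q_H = Q_C + W for any cycle, COP_R = Q_C/W = Q_H/W − 1.
COP_R = 7.20 − 1 = 6.20.

6.20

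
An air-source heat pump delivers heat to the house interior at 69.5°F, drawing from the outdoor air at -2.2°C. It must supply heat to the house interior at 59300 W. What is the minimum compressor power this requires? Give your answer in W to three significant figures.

In absolute terms T_C = 270.95 K and T_H = 293.98 K, so ΔT = 23.03 K.
COP_Carnot = T_H/ΔT = 293.98/23.03 = 12.76.
Ẇ_min = Q̇/COP_Carnot = 59300/12.76 = 4646 W.

4650 W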